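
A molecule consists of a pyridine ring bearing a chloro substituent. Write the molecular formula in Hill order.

C5H4ClN

Atom tally by fragment:
  pyridine ring core → C:5 H:5 N:1
  (− 1 ring H displaced by substituents)
  + Cl → Cl:1
Element totals:
  C: 5
  H: 4
  Cl: 1
  N: 1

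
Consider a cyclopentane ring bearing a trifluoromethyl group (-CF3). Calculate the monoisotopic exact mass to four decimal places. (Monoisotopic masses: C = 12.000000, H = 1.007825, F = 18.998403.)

138.0656

Atom tally by fragment:
  cyclopentane ring core → C:5 H:10
  (− 1 ring H displaced by substituents)
  + CF3 → C:1 F:3
Element totals:
  C: 6
  H: 9
  F: 3
Molecular formula: C6H9F3.
  M = 6(12.0) + 9(1.007825) + 3(18.998403)
    = 72.000000 + 9.070425 + 56.995209 = 138.065634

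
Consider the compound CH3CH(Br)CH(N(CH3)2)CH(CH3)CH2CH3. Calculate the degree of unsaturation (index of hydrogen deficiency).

Element totals:
  C: 9
  H: 20
  Br: 1
  N: 1
Molecular formula: C9H20BrN.
DoU = (2C + 2 + N − H − X) / 2 = (2·9 + 2 + 1 − 20 − 1) / 2 = 0.

0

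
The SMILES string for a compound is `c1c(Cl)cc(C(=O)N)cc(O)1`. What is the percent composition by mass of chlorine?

Atom tally by fragment:
  benzene ring core → C:6 H:6
  (− 3 ring H displaced by substituents)
  + Cl → Cl:1
  + CONH2 → C:1 H:2 O:1 N:1
  + OH → O:1 H:1
Element totals:
  C: 7
  H: 6
  Cl: 1
  N: 1
  O: 2
Molecular formula: C7H6ClNO2.
Molar mass = 171.580 g/mol.
Mass from Cl: 1 × 35.45 = 35.450 g/mol.
%Cl = 35.450 / 171.580 × 100 = 20.66%.

20.66%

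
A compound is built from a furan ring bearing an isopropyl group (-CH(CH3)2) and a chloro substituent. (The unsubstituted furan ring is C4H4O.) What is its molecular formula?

Atom tally by fragment:
  furan ring core → C:4 H:4 O:1
  (− 2 ring H displaced by substituents)
  + CH(CH3)2 → C:3 H:7
  + Cl → Cl:1
Element totals:
  C: 7
  H: 9
  Cl: 1
  O: 1

C7H9ClO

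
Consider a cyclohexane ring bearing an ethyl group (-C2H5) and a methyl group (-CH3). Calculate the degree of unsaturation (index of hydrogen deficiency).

Atom tally by fragment:
  cyclohexane ring core → C:6 H:12
  (− 2 ring H displaced by substituents)
  + C2H5 → C:2 H:5
  + CH3 → C:1 H:3
Element totals:
  C: 9
  H: 18
Molecular formula: C9H18.
DoU = (2C + 2 + N − H − X) / 2 = (2·9 + 2 + 0 − 18 − 0) / 2 = 1.

1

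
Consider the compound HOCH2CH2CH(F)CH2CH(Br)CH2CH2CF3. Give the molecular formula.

C8H13BrF4O

Atom tally by fragment:
  HOCH2CH2 → C:2 H:5 O:1
  CH(F) → C:1 H:1 F:1
  CH2 → C:1 H:2
  CH(Br) → C:1 H:1 Br:1
  CH2 → C:1 H:2
  CH2CF3 → C:2 H:2 F:3
Element totals:
  C: 8
  H: 13
  Br: 1
  F: 4
  O: 1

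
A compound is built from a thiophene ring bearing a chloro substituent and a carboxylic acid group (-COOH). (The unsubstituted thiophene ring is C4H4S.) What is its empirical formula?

C5H3ClO2S

Atom tally by fragment:
  thiophene ring core → C:4 H:4 S:1
  (− 2 ring H displaced by substituents)
  + Cl → Cl:1
  + COOH → C:1 H:1 O:2
Element totals:
  C: 5
  H: 3
  Cl: 1
  O: 2
  S: 1
Molecular formula: C5H3ClO2S.
gcd of subscripts (5, 1, 3, 2, 1) = 1, so the empirical formula equals the molecular formula.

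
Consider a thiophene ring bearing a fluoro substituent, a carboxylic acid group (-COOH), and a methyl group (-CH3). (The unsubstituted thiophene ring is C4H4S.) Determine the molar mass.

160.16 g/mol

Atom tally by fragment:
  thiophene ring core → C:4 H:4 S:1
  (− 3 ring H displaced by substituents)
  + F → F:1
  + COOH → C:1 H:1 O:2
  + CH3 → C:1 H:3
Element totals:
  C: 6
  H: 5
  F: 1
  O: 2
  S: 1
Molecular formula: C6H5FO2S.
  M = 6(12.011) + 5(1.008) + 18.998 + 2(15.999) + 32.06
    = 72.066 + 5.040 + 18.998 + 31.998 + 32.060 = 160.162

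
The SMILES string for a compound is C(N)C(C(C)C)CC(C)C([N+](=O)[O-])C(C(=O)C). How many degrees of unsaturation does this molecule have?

2

Atom tally by fragment:
  H2NCH2 → C:1 H:4 N:1
  CH(CH(CH3)2) → C:4 H:8
  CH2 → C:1 H:2
  CH(CH3) → C:2 H:4
  CH(NO2) → C:1 H:1 N:1 O:2
  CH2COCH3 → C:3 H:5 O:1
Element totals:
  C: 12
  H: 24
  N: 2
  O: 3
Molecular formula: C12H24N2O3.
DoU = (2C + 2 + N − H − X) / 2 = (2·12 + 2 + 2 − 24 − 0) / 2 = 2.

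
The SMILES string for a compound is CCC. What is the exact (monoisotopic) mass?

Atom tally by fragment:
  CH3 → C:1 H:3
  CH2 → C:1 H:2
  CH3 → C:1 H:3
Element totals:
  C: 3
  H: 8
Molecular formula: C3H8.
  M = 3(12.0) + 8(1.007825)
    = 36.000000 + 8.062600 = 44.062600

44.0626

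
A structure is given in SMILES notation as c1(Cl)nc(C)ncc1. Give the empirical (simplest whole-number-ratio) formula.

Atom tally by fragment:
  pyrimidine ring core → C:4 H:4 N:2
  (− 2 ring H displaced by substituents)
  + Cl → Cl:1
  + CH3 → C:1 H:3
Element totals:
  C: 5
  H: 5
  Cl: 1
  N: 2
Molecular formula: C5H5ClN2.
gcd of subscripts (5, 1, 5, 2) = 1, so the empirical formula equals the molecular formula.

C5H5ClN2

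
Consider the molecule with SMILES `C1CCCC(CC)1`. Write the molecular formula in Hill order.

C7H14

Atom tally by fragment:
  cyclopentane ring core → C:5 H:10
  (− 1 ring H displaced by substituents)
  + C2H5 → C:2 H:5
Element totals:
  C: 7
  H: 14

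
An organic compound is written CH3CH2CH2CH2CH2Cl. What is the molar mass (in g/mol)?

Atom tally by fragment:
  CH3 → C:1 H:3
  CH2 → C:1 H:2
  CH2 → C:1 H:2
  CH2 → C:1 H:2
  CH2Cl → C:1 H:2 Cl:1
Element totals:
  C: 5
  H: 11
  Cl: 1
Molecular formula: C5H11Cl.
  M = 5(12.011) + 11(1.008) + 35.45
    = 60.055 + 11.088 + 35.450 = 106.593

106.59 g/mol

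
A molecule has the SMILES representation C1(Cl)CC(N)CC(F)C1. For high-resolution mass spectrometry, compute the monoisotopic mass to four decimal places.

Atom tally by fragment:
  cyclohexane ring core → C:6 H:12
  (− 3 ring H displaced by substituents)
  + Cl → Cl:1
  + NH2 → N:1 H:2
  + F → F:1
Element totals:
  C: 6
  H: 11
  Cl: 1
  F: 1
  N: 1
Molecular formula: C6H11ClFN.
  M = 6(12.0) + 11(1.007825) + 34.968853 + 18.998403 + 14.003074
    = 72.000000 + 11.086075 + 34.968853 + 18.998403 + 14.003074 = 151.056405

151.0564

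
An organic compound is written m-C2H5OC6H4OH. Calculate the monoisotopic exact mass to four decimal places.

138.0681

Element totals:
  C: 8
  H: 10
  O: 2
Molecular formula: C8H10O2.
  M = 8(12.0) + 10(1.007825) + 2(15.994915)
    = 96.000000 + 10.078250 + 31.989830 = 138.068080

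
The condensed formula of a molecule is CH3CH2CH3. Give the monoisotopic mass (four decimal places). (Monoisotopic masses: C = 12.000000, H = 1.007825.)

44.0626

Element totals:
  C: 3
  H: 8
Molecular formula: C3H8.
  M = 3(12.0) + 8(1.007825)
    = 36.000000 + 8.062600 = 44.062600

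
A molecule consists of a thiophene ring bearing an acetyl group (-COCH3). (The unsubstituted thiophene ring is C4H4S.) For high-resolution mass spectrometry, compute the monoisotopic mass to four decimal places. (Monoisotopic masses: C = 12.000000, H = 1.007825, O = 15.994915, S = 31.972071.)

Atom tally by fragment:
  thiophene ring core → C:4 H:4 S:1
  (− 1 ring H displaced by substituents)
  + COCH3 → C:2 H:3 O:1
Element totals:
  C: 6
  H: 6
  O: 1
  S: 1
Molecular formula: C6H6OS.
  M = 6(12.0) + 6(1.007825) + 15.994915 + 31.972071
    = 72.000000 + 6.046950 + 15.994915 + 31.972071 = 126.013936

126.0139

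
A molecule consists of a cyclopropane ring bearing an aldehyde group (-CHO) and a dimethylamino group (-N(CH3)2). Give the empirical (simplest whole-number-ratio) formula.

Atom tally by fragment:
  cyclopropane ring core → C:3 H:6
  (− 2 ring H displaced by substituents)
  + CHO → C:1 H:1 O:1
  + N(CH3)2 → N:1 C:2 H:6
Element totals:
  C: 6
  H: 11
  N: 1
  O: 1
Molecular formula: C6H11NO.
gcd of subscripts (6, 11, 1, 1) = 1, so the empirical formula equals the molecular formula.

C6H11NO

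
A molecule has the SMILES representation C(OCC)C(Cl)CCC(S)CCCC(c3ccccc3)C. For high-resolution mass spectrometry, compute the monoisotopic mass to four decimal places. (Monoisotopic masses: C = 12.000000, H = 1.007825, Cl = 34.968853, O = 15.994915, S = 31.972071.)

328.1628

Atom tally by fragment:
  C2H5OCH2 → C:3 H:7 O:1
  CH(Cl) → C:1 H:1 Cl:1
  CH2 → C:1 H:2
  CH2 → C:1 H:2
  CH(SH) → C:1 H:2 S:1
  CH2 → C:1 H:2
  CH2 → C:1 H:2
  CH2 → C:1 H:2
  CH(C6H5) → C:7 H:6
  CH3 → C:1 H:3
Element totals:
  C: 18
  H: 29
  Cl: 1
  O: 1
  S: 1
Molecular formula: C18H29ClOS.
  M = 18(12.0) + 29(1.007825) + 34.968853 + 15.994915 + 31.972071
    = 216.000000 + 29.226925 + 34.968853 + 15.994915 + 31.972071 = 328.162764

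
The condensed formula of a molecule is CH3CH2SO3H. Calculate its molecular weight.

Element totals:
  C: 2
  H: 6
  O: 3
  S: 1
Molecular formula: C2H6O3S.
  M = 2(12.011) + 6(1.008) + 3(15.999) + 32.06
    = 24.022 + 6.048 + 47.997 + 32.060 = 110.127

110.13 g/mol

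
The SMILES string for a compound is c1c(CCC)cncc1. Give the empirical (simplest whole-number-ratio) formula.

Atom tally by fragment:
  pyridine ring core → C:5 H:5 N:1
  (− 1 ring H displaced by substituents)
  + CH2CH2CH3 → C:3 H:7
Element totals:
  C: 8
  H: 11
  N: 1
Molecular formula: C8H11N.
gcd of subscripts (8, 11, 1) = 1, so the empirical formula equals the molecular formula.

C8H11N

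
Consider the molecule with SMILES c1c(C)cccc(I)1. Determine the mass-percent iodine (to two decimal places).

Atom tally by fragment:
  benzene ring core → C:6 H:6
  (− 2 ring H displaced by substituents)
  + CH3 → C:1 H:3
  + I → I:1
Element totals:
  C: 7
  H: 7
  I: 1
Molecular formula: C7H7I.
Molar mass = 218.037 g/mol.
Mass from I: 1 × 126.904 = 126.904 g/mol.
%I = 126.904 / 218.037 × 100 = 58.20%.

58.20%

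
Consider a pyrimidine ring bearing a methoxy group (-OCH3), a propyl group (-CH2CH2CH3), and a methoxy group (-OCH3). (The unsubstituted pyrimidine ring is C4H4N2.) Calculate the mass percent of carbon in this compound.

Atom tally by fragment:
  pyrimidine ring core → C:4 H:4 N:2
  (− 3 ring H displaced by substituents)
  + OCH3 → C:1 H:3 O:1
  + CH2CH2CH3 → C:3 H:7
  + OCH3 → C:1 H:3 O:1
Element totals:
  C: 9
  H: 14
  N: 2
  O: 2
Molecular formula: C9H14N2O2.
Molar mass = 182.223 g/mol.
Mass from C: 9 × 12.011 = 108.099 g/mol.
%C = 108.099 / 182.223 × 100 = 59.32%.

59.32%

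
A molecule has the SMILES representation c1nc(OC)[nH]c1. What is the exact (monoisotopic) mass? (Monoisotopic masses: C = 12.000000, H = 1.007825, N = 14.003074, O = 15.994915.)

98.0480

Atom tally by fragment:
  imidazole ring core → C:3 H:4 N:2
  (− 1 ring H displaced by substituents)
  + OCH3 → C:1 H:3 O:1
Element totals:
  C: 4
  H: 6
  N: 2
  O: 1
Molecular formula: C4H6N2O.
  M = 4(12.0) + 6(1.007825) + 2(14.003074) + 15.994915
    = 48.000000 + 6.046950 + 28.006148 + 15.994915 = 98.048013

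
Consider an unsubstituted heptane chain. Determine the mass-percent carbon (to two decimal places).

83.90%

Atom tally by fragment:
  CH3 → C:1 H:3
  CH2 → C:1 H:2
  CH2 → C:1 H:2
  CH2 → C:1 H:2
  CH2 → C:1 H:2
  CH2 → C:1 H:2
  CH3 → C:1 H:3
Element totals:
  C: 7
  H: 16
Molecular formula: C7H16.
Molar mass = 100.205 g/mol.
Mass from C: 7 × 12.011 = 84.077 g/mol.
%C = 84.077 / 100.205 × 100 = 83.90%.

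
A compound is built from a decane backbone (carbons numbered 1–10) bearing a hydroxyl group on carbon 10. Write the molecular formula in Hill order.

Atom tally by fragment:
  CH3 → C:1 H:3
  CH2 → C:1 H:2
  CH2 → C:1 H:2
  CH2 → C:1 H:2
  CH2 → C:1 H:2
  CH2 → C:1 H:2
  CH2 → C:1 H:2
  CH2 → C:1 H:2
  CH2 → C:1 H:2
  CH2OH → C:1 H:3 O:1
Element totals:
  C: 10
  H: 22
  O: 1

C10H22O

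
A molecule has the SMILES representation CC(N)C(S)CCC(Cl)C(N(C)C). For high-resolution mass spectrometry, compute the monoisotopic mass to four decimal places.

Atom tally by fragment:
  CH3 → C:1 H:3
  CH(NH2) → C:1 H:3 N:1
  CH(SH) → C:1 H:2 S:1
  CH2 → C:1 H:2
  CH2 → C:1 H:2
  CH(Cl) → C:1 H:1 Cl:1
  CH2N(CH3)2 → C:3 H:8 N:1
Element totals:
  C: 9
  H: 21
  Cl: 1
  N: 2
  S: 1
Molecular formula: C9H21ClN2S.
  M = 9(12.0) + 21(1.007825) + 34.968853 + 2(14.003074) + 31.972071
    = 108.000000 + 21.164325 + 34.968853 + 28.006148 + 31.972071 = 224.111397

224.1114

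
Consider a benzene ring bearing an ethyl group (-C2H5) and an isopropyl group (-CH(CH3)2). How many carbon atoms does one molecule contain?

11

Atom tally by fragment:
  benzene ring core → C:6 H:6
  (− 2 ring H displaced by substituents)
  + C2H5 → C:2 H:5
  + CH(CH3)2 → C:3 H:7
Element totals:
  C: 11
  H: 16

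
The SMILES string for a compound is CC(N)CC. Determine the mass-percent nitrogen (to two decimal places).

Atom tally by fragment:
  CH3 → C:1 H:3
  CH(NH2) → C:1 H:3 N:1
  CH2 → C:1 H:2
  CH3 → C:1 H:3
Element totals:
  C: 4
  H: 11
  N: 1
Molecular formula: C4H11N.
Molar mass = 73.139 g/mol.
Mass from N: 1 × 14.007 = 14.007 g/mol.
%N = 14.007 / 73.139 × 100 = 19.15%.

19.15%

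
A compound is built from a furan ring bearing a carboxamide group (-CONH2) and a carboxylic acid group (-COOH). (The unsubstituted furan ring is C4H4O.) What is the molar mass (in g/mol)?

Atom tally by fragment:
  furan ring core → C:4 H:4 O:1
  (− 2 ring H displaced by substituents)
  + CONH2 → C:1 H:2 O:1 N:1
  + COOH → C:1 H:1 O:2
Element totals:
  C: 6
  H: 5
  N: 1
  O: 4
Molecular formula: C6H5NO4.
  M = 6(12.011) + 5(1.008) + 14.007 + 4(15.999)
    = 72.066 + 5.040 + 14.007 + 63.996 = 155.109

155.11 g/mol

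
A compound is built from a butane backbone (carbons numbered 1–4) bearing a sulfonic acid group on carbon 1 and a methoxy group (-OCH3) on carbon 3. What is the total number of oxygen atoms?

4

Atom tally by fragment:
  HO3SCH2 → C:1 H:3 S:1 O:3
  CH2 → C:1 H:2
  CH(OCH3) → C:2 H:4 O:1
  CH3 → C:1 H:3
Element totals:
  C: 5
  H: 12
  O: 4
  S: 1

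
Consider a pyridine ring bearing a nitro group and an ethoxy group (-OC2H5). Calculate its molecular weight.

168.15 g/mol

Atom tally by fragment:
  pyridine ring core → C:5 H:5 N:1
  (− 2 ring H displaced by substituents)
  + NO2 → N:1 O:2
  + OC2H5 → C:2 H:5 O:1
Element totals:
  C: 7
  H: 8
  N: 2
  O: 3
Molecular formula: C7H8N2O3.
  M = 7(12.011) + 8(1.008) + 2(14.007) + 3(15.999)
    = 84.077 + 8.064 + 28.014 + 47.997 = 168.152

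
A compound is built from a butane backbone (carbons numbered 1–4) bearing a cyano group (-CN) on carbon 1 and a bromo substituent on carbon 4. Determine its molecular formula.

Atom tally by fragment:
  NCCH2 → C:2 H:2 N:1
  CH2 → C:1 H:2
  CH2 → C:1 H:2
  CH2Br → C:1 H:2 Br:1
Element totals:
  C: 5
  H: 8
  Br: 1
  N: 1

C5H8BrN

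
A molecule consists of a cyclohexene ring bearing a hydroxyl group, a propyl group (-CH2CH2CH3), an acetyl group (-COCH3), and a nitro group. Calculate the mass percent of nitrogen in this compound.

Atom tally by fragment:
  cyclohexene ring core → C:6 H:10
  (− 4 ring H displaced by substituents)
  + OH → O:1 H:1
  + CH2CH2CH3 → C:3 H:7
  + COCH3 → C:2 H:3 O:1
  + NO2 → N:1 O:2
Element totals:
  C: 11
  H: 17
  N: 1
  O: 4
Molecular formula: C11H17NO4.
Molar mass = 227.260 g/mol.
Mass from N: 1 × 14.007 = 14.007 g/mol.
%N = 14.007 / 227.260 × 100 = 6.16%.

6.16%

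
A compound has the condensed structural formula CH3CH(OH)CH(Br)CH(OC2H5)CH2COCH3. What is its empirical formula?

Atom tally by fragment:
  CH3 → C:1 H:3
  CH(OH) → C:1 H:2 O:1
  CH(Br) → C:1 H:1 Br:1
  CH(OC2H5) → C:3 H:6 O:1
  CH2COCH3 → C:3 H:5 O:1
Element totals:
  C: 9
  H: 17
  Br: 1
  O: 3
Molecular formula: C9H17BrO3.
gcd of subscripts (1, 9, 17, 3) = 1, so the empirical formula equals the molecular formula.

C9H17BrO3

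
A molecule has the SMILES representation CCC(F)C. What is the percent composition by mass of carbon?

63.12%

Atom tally by fragment:
  CH3 → C:1 H:3
  CH2 → C:1 H:2
  CH(F) → C:1 H:1 F:1
  CH3 → C:1 H:3
Element totals:
  C: 4
  H: 9
  F: 1
Molecular formula: C4H9F.
Molar mass = 76.114 g/mol.
Mass from C: 4 × 12.011 = 48.044 g/mol.
%C = 48.044 / 76.114 × 100 = 63.12%.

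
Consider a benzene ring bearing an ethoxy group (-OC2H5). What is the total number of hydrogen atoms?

Atom tally by fragment:
  benzene ring core → C:6 H:6
  (− 1 ring H displaced by substituents)
  + OC2H5 → C:2 H:5 O:1
Element totals:
  C: 8
  H: 10
  O: 1

10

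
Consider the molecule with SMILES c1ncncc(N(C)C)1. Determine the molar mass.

Atom tally by fragment:
  pyrimidine ring core → C:4 H:4 N:2
  (− 1 ring H displaced by substituents)
  + N(CH3)2 → N:1 C:2 H:6
Element totals:
  C: 6
  H: 9
  N: 3
Molecular formula: C6H9N3.
  M = 6(12.011) + 9(1.008) + 3(14.007)
    = 72.066 + 9.072 + 42.021 = 123.159

123.16 g/mol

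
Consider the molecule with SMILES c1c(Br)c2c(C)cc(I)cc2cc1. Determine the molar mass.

Atom tally by fragment:
  naphthalene ring system core → C:10 H:8
  (− 3 ring H displaced by substituents)
  + Br → Br:1
  + CH3 → C:1 H:3
  + I → I:1
Element totals:
  C: 11
  H: 8
  Br: 1
  I: 1
Molecular formula: C11H8BrI.
  M = 11(12.011) + 8(1.008) + 79.904 + 126.904
    = 132.121 + 8.064 + 79.904 + 126.904 = 346.993

346.99 g/mol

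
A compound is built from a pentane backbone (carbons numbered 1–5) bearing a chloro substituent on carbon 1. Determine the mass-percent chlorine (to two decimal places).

33.26%

Atom tally by fragment:
  ClCH2 → C:1 H:2 Cl:1
  CH2 → C:1 H:2
  CH2 → C:1 H:2
  CH2 → C:1 H:2
  CH3 → C:1 H:3
Element totals:
  C: 5
  H: 11
  Cl: 1
Molecular formula: C5H11Cl.
Molar mass = 106.593 g/mol.
Mass from Cl: 1 × 35.45 = 35.450 g/mol.
%Cl = 35.450 / 106.593 × 100 = 33.26%.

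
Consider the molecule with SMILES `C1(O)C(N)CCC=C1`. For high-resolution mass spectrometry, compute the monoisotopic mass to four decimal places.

Atom tally by fragment:
  cyclohexene ring core → C:6 H:10
  (− 2 ring H displaced by substituents)
  + OH → O:1 H:1
  + NH2 → N:1 H:2
Element totals:
  C: 6
  H: 11
  N: 1
  O: 1
Molecular formula: C6H11NO.
  M = 6(12.0) + 11(1.007825) + 14.003074 + 15.994915
    = 72.000000 + 11.086075 + 14.003074 + 15.994915 = 113.084064

113.0841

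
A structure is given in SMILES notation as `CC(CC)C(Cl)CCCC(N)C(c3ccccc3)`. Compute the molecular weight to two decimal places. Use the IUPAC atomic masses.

Atom tally by fragment:
  CH3 → C:1 H:3
  CH(C2H5) → C:3 H:6
  CH(Cl) → C:1 H:1 Cl:1
  CH2 → C:1 H:2
  CH2 → C:1 H:2
  CH2 → C:1 H:2
  CH(NH2) → C:1 H:3 N:1
  CH2C6H5 → C:7 H:7
Element totals:
  C: 16
  H: 26
  Cl: 1
  N: 1
Molecular formula: C16H26ClN.
  M = 16(12.011) + 26(1.008) + 35.45 + 14.007
    = 192.176 + 26.208 + 35.450 + 14.007 = 267.841

267.84 g/mol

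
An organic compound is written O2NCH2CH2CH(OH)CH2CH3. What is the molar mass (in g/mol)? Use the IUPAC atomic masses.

133.15 g/mol

Atom tally by fragment:
  O2NCH2 → C:1 H:2 N:1 O:2
  CH2 → C:1 H:2
  CH(OH) → C:1 H:2 O:1
  CH2 → C:1 H:2
  CH3 → C:1 H:3
Element totals:
  C: 5
  H: 11
  N: 1
  O: 3
Molecular formula: C5H11NO3.
  M = 5(12.011) + 11(1.008) + 14.007 + 3(15.999)
    = 60.055 + 11.088 + 14.007 + 47.997 = 133.147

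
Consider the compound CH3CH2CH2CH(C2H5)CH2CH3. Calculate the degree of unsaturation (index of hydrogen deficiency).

Element totals:
  C: 8
  H: 18
Molecular formula: C8H18.
DoU = (2C + 2 + N − H − X) / 2 = (2·8 + 2 + 0 − 18 − 0) / 2 = 0.

0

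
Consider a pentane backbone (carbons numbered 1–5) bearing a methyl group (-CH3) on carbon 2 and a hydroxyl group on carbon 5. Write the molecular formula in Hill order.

C6H14O

Atom tally by fragment:
  CH3 → C:1 H:3
  CH(CH3) → C:2 H:4
  CH2 → C:1 H:2
  CH2 → C:1 H:2
  CH2OH → C:1 H:3 O:1
Element totals:
  C: 6
  H: 14
  O: 1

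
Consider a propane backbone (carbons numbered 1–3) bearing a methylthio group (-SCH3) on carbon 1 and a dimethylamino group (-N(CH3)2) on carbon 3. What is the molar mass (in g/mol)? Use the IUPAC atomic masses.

Atom tally by fragment:
  CH3SCH2 → C:2 H:5 S:1
  CH2 → C:1 H:2
  CH2N(CH3)2 → C:3 H:8 N:1
Element totals:
  C: 6
  H: 15
  N: 1
  S: 1
Molecular formula: C6H15NS.
  M = 6(12.011) + 15(1.008) + 14.007 + 32.06
    = 72.066 + 15.120 + 14.007 + 32.060 = 133.253

133.25 g/mol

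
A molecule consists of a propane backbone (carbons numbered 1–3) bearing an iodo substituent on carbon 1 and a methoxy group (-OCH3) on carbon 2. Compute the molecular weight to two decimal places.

Atom tally by fragment:
  ICH2 → C:1 H:2 I:1
  CH(OCH3) → C:2 H:4 O:1
  CH3 → C:1 H:3
Element totals:
  C: 4
  H: 9
  I: 1
  O: 1
Molecular formula: C4H9IO.
  M = 4(12.011) + 9(1.008) + 126.904 + 15.999
    = 48.044 + 9.072 + 126.904 + 15.999 = 200.019

200.02 g/mol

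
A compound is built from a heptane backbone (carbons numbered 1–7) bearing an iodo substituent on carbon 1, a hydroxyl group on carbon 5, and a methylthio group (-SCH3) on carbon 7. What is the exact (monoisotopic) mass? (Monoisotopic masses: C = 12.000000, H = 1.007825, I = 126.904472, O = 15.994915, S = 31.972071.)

288.0045

Atom tally by fragment:
  ICH2 → C:1 H:2 I:1
  CH2 → C:1 H:2
  CH2 → C:1 H:2
  CH2 → C:1 H:2
  CH(OH) → C:1 H:2 O:1
  CH2 → C:1 H:2
  CH2SCH3 → C:2 H:5 S:1
Element totals:
  C: 8
  H: 17
  I: 1
  O: 1
  S: 1
Molecular formula: C8H17IOS.
  M = 8(12.0) + 17(1.007825) + 126.904472 + 15.994915 + 31.972071
    = 96.000000 + 17.133025 + 126.904472 + 15.994915 + 31.972071 = 288.004483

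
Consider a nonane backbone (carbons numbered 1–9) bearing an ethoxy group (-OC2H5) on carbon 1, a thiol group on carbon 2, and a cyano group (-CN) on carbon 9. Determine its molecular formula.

C12H23NOS

Atom tally by fragment:
  C2H5OCH2 → C:3 H:7 O:1
  CH(SH) → C:1 H:2 S:1
  CH2 → C:1 H:2
  CH2 → C:1 H:2
  CH2 → C:1 H:2
  CH2 → C:1 H:2
  CH2 → C:1 H:2
  CH2 → C:1 H:2
  CH2CN → C:2 H:2 N:1
Element totals:
  C: 12
  H: 23
  N: 1
  O: 1
  S: 1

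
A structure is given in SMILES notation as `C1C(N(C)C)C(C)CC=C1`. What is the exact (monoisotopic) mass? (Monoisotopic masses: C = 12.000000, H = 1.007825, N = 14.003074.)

139.1361

Atom tally by fragment:
  cyclohexene ring core → C:6 H:10
  (− 2 ring H displaced by substituents)
  + N(CH3)2 → N:1 C:2 H:6
  + CH3 → C:1 H:3
Element totals:
  C: 9
  H: 17
  N: 1
Molecular formula: C9H17N.
  M = 9(12.0) + 17(1.007825) + 14.003074
    = 108.000000 + 17.133025 + 14.003074 = 139.136099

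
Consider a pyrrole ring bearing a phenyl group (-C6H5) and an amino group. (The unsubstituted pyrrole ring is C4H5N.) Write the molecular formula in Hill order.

C10H10N2

Atom tally by fragment:
  pyrrole ring core → C:4 H:5 N:1
  (− 2 ring H displaced by substituents)
  + C6H5 → C:6 H:5
  + NH2 → N:1 H:2
Element totals:
  C: 10
  H: 10
  N: 2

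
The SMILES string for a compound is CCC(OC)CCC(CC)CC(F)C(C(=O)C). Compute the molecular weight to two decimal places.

Atom tally by fragment:
  CH3 → C:1 H:3
  CH2 → C:1 H:2
  CH(OCH3) → C:2 H:4 O:1
  CH2 → C:1 H:2
  CH2 → C:1 H:2
  CH(C2H5) → C:3 H:6
  CH2 → C:1 H:2
  CH(F) → C:1 H:1 F:1
  CH2COCH3 → C:3 H:5 O:1
Element totals:
  C: 14
  H: 27
  F: 1
  O: 2
Molecular formula: C14H27FO2.
  M = 14(12.011) + 27(1.008) + 18.998 + 2(15.999)
    = 168.154 + 27.216 + 18.998 + 31.998 = 246.366

246.37 g/mol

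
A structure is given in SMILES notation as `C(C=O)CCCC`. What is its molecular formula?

C6H12O

Atom tally by fragment:
  OHCCH2 → C:2 H:3 O:1
  CH2 → C:1 H:2
  CH2 → C:1 H:2
  CH2 → C:1 H:2
  CH3 → C:1 H:3
Element totals:
  C: 6
  H: 12
  O: 1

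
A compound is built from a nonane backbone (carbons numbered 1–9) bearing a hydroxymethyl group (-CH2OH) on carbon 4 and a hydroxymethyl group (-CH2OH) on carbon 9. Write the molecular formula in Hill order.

C11H24O2

Atom tally by fragment:
  CH3 → C:1 H:3
  CH2 → C:1 H:2
  CH2 → C:1 H:2
  CH(CH2OH) → C:2 H:4 O:1
  CH2 → C:1 H:2
  CH2 → C:1 H:2
  CH2 → C:1 H:2
  CH2 → C:1 H:2
  CH2CH2OH → C:2 H:5 O:1
Element totals:
  C: 11
  H: 24
  O: 2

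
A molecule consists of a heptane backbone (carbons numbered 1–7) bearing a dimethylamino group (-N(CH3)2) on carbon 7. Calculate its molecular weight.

Atom tally by fragment:
  CH3 → C:1 H:3
  CH2 → C:1 H:2
  CH2 → C:1 H:2
  CH2 → C:1 H:2
  CH2 → C:1 H:2
  CH2 → C:1 H:2
  CH2N(CH3)2 → C:3 H:8 N:1
Element totals:
  C: 9
  H: 21
  N: 1
Molecular formula: C9H21N.
  M = 9(12.011) + 21(1.008) + 14.007
    = 108.099 + 21.168 + 14.007 = 143.274

143.27 g/mol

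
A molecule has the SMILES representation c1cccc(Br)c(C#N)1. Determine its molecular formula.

C7H4BrN

Atom tally by fragment:
  benzene ring core → C:6 H:6
  (− 2 ring H displaced by substituents)
  + Br → Br:1
  + CN → C:1 N:1
Element totals:
  C: 7
  H: 4
  Br: 1
  N: 1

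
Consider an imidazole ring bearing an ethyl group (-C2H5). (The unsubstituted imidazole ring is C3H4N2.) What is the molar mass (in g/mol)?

Atom tally by fragment:
  imidazole ring core → C:3 H:4 N:2
  (− 1 ring H displaced by substituents)
  + C2H5 → C:2 H:5
Element totals:
  C: 5
  H: 8
  N: 2
Molecular formula: C5H8N2.
  M = 5(12.011) + 8(1.008) + 2(14.007)
    = 60.055 + 8.064 + 28.014 = 96.133

96.13 g/mol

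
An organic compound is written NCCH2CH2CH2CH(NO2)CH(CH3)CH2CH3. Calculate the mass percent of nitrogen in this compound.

Atom tally by fragment:
  NCCH2 → C:2 H:2 N:1
  CH2 → C:1 H:2
  CH2 → C:1 H:2
  CH(NO2) → C:1 H:1 N:1 O:2
  CH(CH3) → C:2 H:4
  CH2 → C:1 H:2
  CH3 → C:1 H:3
Element totals:
  C: 9
  H: 16
  N: 2
  O: 2
Molecular formula: C9H16N2O2.
Molar mass = 184.239 g/mol.
Mass from N: 2 × 14.007 = 28.014 g/mol.
%N = 28.014 / 184.239 × 100 = 15.21%.

15.21%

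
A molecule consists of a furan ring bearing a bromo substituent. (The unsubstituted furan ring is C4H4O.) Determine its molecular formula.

Atom tally by fragment:
  furan ring core → C:4 H:4 O:1
  (− 1 ring H displaced by substituents)
  + Br → Br:1
Element totals:
  C: 4
  H: 3
  Br: 1
  O: 1

C4H3BrO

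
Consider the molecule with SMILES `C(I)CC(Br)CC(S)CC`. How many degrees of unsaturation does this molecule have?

Atom tally by fragment:
  ICH2 → C:1 H:2 I:1
  CH2 → C:1 H:2
  CH(Br) → C:1 H:1 Br:1
  CH2 → C:1 H:2
  CH(SH) → C:1 H:2 S:1
  CH2 → C:1 H:2
  CH3 → C:1 H:3
Element totals:
  C: 7
  H: 14
  Br: 1
  I: 1
  S: 1
Molecular formula: C7H14BrIS.
DoU = (2C + 2 + N − H − X) / 2 = (2·7 + 2 + 0 − 14 − 2) / 2 = 0.

0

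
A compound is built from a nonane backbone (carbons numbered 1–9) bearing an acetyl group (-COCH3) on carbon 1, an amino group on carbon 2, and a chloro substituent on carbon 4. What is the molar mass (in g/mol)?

Atom tally by fragment:
  CH3COCH2 → C:3 H:5 O:1
  CH(NH2) → C:1 H:3 N:1
  CH2 → C:1 H:2
  CH(Cl) → C:1 H:1 Cl:1
  CH2 → C:1 H:2
  CH2 → C:1 H:2
  CH2 → C:1 H:2
  CH2 → C:1 H:2
  CH3 → C:1 H:3
Element totals:
  C: 11
  H: 22
  Cl: 1
  N: 1
  O: 1
Molecular formula: C11H22ClNO.
  M = 11(12.011) + 22(1.008) + 35.45 + 14.007 + 15.999
    = 132.121 + 22.176 + 35.450 + 14.007 + 15.999 = 219.753

219.75 g/mol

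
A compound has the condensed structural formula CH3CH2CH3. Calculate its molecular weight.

Atom tally by fragment:
  CH3 → C:1 H:3
  CH2 → C:1 H:2
  CH3 → C:1 H:3
Element totals:
  C: 3
  H: 8
Molecular formula: C3H8.
  M = 3(12.011) + 8(1.008)
    = 36.033 + 8.064 = 44.097

44.10 g/mol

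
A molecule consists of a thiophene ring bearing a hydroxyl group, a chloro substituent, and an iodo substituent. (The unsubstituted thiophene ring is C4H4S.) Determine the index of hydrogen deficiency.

3

Atom tally by fragment:
  thiophene ring core → C:4 H:4 S:1
  (− 3 ring H displaced by substituents)
  + OH → O:1 H:1
  + Cl → Cl:1
  + I → I:1
Element totals:
  C: 4
  H: 2
  Cl: 1
  I: 1
  O: 1
  S: 1
Molecular formula: C4H2ClIOS.
DoU = (2C + 2 + N − H − X) / 2 = (2·4 + 2 + 0 − 2 − 2) / 2 = 3.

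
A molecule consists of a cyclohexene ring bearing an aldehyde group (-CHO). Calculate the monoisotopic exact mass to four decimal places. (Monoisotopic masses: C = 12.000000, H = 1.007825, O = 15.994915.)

Atom tally by fragment:
  cyclohexene ring core → C:6 H:10
  (− 1 ring H displaced by substituents)
  + CHO → C:1 H:1 O:1
Element totals:
  C: 7
  H: 10
  O: 1
Molecular formula: C7H10O.
  M = 7(12.0) + 10(1.007825) + 15.994915
    = 84.000000 + 10.078250 + 15.994915 = 110.073165

110.0732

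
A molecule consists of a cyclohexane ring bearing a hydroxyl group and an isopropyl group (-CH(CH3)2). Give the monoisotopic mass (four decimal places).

142.1358

Atom tally by fragment:
  cyclohexane ring core → C:6 H:12
  (− 2 ring H displaced by substituents)
  + OH → O:1 H:1
  + CH(CH3)2 → C:3 H:7
Element totals:
  C: 9
  H: 18
  O: 1
Molecular formula: C9H18O.
  M = 9(12.0) + 18(1.007825) + 15.994915
    = 108.000000 + 18.140850 + 15.994915 = 142.135765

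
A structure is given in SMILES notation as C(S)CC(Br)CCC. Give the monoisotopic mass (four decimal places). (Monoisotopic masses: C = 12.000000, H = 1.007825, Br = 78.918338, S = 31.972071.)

195.9921

Atom tally by fragment:
  HSCH2 → C:1 H:3 S:1
  CH2 → C:1 H:2
  CH(Br) → C:1 H:1 Br:1
  CH2 → C:1 H:2
  CH2 → C:1 H:2
  CH3 → C:1 H:3
Element totals:
  C: 6
  H: 13
  Br: 1
  S: 1
Molecular formula: C6H13BrS.
  M = 6(12.0) + 13(1.007825) + 78.918338 + 31.972071
    = 72.000000 + 13.101725 + 78.918338 + 31.972071 = 195.992134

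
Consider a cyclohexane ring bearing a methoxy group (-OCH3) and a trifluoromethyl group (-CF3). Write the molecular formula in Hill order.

Atom tally by fragment:
  cyclohexane ring core → C:6 H:12
  (− 2 ring H displaced by substituents)
  + OCH3 → C:1 H:3 O:1
  + CF3 → C:1 F:3
Element totals:
  C: 8
  H: 13
  F: 3
  O: 1

C8H13F3O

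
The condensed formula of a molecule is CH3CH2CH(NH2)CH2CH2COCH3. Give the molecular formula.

C7H15NO

Atom tally by fragment:
  CH3 → C:1 H:3
  CH2 → C:1 H:2
  CH(NH2) → C:1 H:3 N:1
  CH2 → C:1 H:2
  CH2COCH3 → C:3 H:5 O:1
Element totals:
  C: 7
  H: 15
  N: 1
  O: 1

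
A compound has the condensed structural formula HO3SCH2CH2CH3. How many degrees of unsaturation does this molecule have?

0

Atom tally by fragment:
  HO3SCH2 → C:1 H:3 S:1 O:3
  CH2 → C:1 H:2
  CH3 → C:1 H:3
Element totals:
  C: 3
  H: 8
  O: 3
  S: 1
Molecular formula: C3H8O3S.
DoU = (2C + 2 + N − H − X) / 2 = (2·3 + 2 + 0 − 8 − 0) / 2 = 0.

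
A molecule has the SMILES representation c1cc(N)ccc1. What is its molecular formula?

C6H7N

Atom tally by fragment:
  benzene ring core → C:6 H:6
  (− 1 ring H displaced by substituents)
  + NH2 → N:1 H:2
Element totals:
  C: 6
  H: 7
  N: 1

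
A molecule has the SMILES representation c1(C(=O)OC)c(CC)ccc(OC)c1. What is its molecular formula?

C11H14O3

Atom tally by fragment:
  benzene ring core → C:6 H:6
  (− 3 ring H displaced by substituents)
  + COOCH3 → C:2 H:3 O:2
  + C2H5 → C:2 H:5
  + OCH3 → C:1 H:3 O:1
Element totals:
  C: 11
  H: 14
  O: 3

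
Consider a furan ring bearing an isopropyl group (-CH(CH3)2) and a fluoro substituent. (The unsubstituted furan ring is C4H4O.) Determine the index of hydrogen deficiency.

Atom tally by fragment:
  furan ring core → C:4 H:4 O:1
  (− 2 ring H displaced by substituents)
  + CH(CH3)2 → C:3 H:7
  + F → F:1
Element totals:
  C: 7
  H: 9
  F: 1
  O: 1
Molecular formula: C7H9FO.
DoU = (2C + 2 + N − H − X) / 2 = (2·7 + 2 + 0 − 9 − 1) / 2 = 3.

3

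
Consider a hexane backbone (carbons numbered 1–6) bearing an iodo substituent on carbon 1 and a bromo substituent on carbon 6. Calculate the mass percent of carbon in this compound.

24.77%

Atom tally by fragment:
  ICH2 → C:1 H:2 I:1
  CH2 → C:1 H:2
  CH2 → C:1 H:2
  CH2 → C:1 H:2
  CH2 → C:1 H:2
  CH2Br → C:1 H:2 Br:1
Element totals:
  C: 6
  H: 12
  Br: 1
  I: 1
Molecular formula: C6H12BrI.
Molar mass = 290.970 g/mol.
Mass from C: 6 × 12.011 = 72.066 g/mol.
%C = 72.066 / 290.970 × 100 = 24.77%.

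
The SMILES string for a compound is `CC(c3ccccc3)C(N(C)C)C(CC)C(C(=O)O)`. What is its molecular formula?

Atom tally by fragment:
  CH3 → C:1 H:3
  CH(C6H5) → C:7 H:6
  CH(N(CH3)2) → C:3 H:7 N:1
  CH(C2H5) → C:3 H:6
  CH2COOH → C:2 H:3 O:2
Element totals:
  C: 16
  H: 25
  N: 1
  O: 2

C16H25NO2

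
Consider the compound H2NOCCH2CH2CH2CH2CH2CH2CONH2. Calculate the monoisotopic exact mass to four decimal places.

Atom tally by fragment:
  H2NOCCH2 → C:2 H:4 O:1 N:1
  CH2 → C:1 H:2
  CH2 → C:1 H:2
  CH2 → C:1 H:2
  CH2 → C:1 H:2
  CH2CONH2 → C:2 H:4 O:1 N:1
Element totals:
  C: 8
  H: 16
  N: 2
  O: 2
Molecular formula: C8H16N2O2.
  M = 8(12.0) + 16(1.007825) + 2(14.003074) + 2(15.994915)
    = 96.000000 + 16.125200 + 28.006148 + 31.989830 = 172.121178

172.1212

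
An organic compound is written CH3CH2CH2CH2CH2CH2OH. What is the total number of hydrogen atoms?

14

Atom tally by fragment:
  CH3 → C:1 H:3
  CH2 → C:1 H:2
  CH2 → C:1 H:2
  CH2 → C:1 H:2
  CH2CH2OH → C:2 H:5 O:1
Element totals:
  C: 6
  H: 14
  O: 1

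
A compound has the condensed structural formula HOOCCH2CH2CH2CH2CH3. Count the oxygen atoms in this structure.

Atom tally by fragment:
  HOOCCH2 → C:2 H:3 O:2
  CH2 → C:1 H:2
  CH2 → C:1 H:2
  CH2 → C:1 H:2
  CH3 → C:1 H:3
Element totals:
  C: 6
  H: 12
  O: 2

2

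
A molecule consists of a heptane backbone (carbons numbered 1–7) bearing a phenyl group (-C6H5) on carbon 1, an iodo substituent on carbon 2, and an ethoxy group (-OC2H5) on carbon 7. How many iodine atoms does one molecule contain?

1

Atom tally by fragment:
  C6H5CH2 → C:7 H:7
  CH(I) → C:1 H:1 I:1
  CH2 → C:1 H:2
  CH2 → C:1 H:2
  CH2 → C:1 H:2
  CH2 → C:1 H:2
  CH2OC2H5 → C:3 H:7 O:1
Element totals:
  C: 15
  H: 23
  I: 1
  O: 1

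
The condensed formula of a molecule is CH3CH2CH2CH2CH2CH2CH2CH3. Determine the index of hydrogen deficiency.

Atom tally by fragment:
  CH3 → C:1 H:3
  CH2 → C:1 H:2
  CH2 → C:1 H:2
  CH2 → C:1 H:2
  CH2 → C:1 H:2
  CH2 → C:1 H:2
  CH2 → C:1 H:2
  CH3 → C:1 H:3
Element totals:
  C: 8
  H: 18
Molecular formula: C8H18.
DoU = (2C + 2 + N − H − X) / 2 = (2·8 + 2 + 0 − 18 − 0) / 2 = 0.

0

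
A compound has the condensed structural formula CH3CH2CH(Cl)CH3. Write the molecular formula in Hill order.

Element totals:
  C: 4
  H: 9
  Cl: 1

C4H9Cl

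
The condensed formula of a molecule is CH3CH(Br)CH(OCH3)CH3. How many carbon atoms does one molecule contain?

Element totals:
  C: 5
  H: 11
  Br: 1
  O: 1

5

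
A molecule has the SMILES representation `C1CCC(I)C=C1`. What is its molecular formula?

Atom tally by fragment:
  cyclohexene ring core → C:6 H:10
  (− 1 ring H displaced by substituents)
  + I → I:1
Element totals:
  C: 6
  H: 9
  I: 1

C6H9I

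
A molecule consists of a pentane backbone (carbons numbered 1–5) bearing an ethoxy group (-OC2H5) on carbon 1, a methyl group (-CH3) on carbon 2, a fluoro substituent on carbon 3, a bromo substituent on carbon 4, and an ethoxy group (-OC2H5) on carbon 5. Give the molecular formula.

Atom tally by fragment:
  C2H5OCH2 → C:3 H:7 O:1
  CH(CH3) → C:2 H:4
  CH(F) → C:1 H:1 F:1
  CH(Br) → C:1 H:1 Br:1
  CH2OC2H5 → C:3 H:7 O:1
Element totals:
  C: 10
  H: 20
  Br: 1
  F: 1
  O: 2

C10H20BrFO2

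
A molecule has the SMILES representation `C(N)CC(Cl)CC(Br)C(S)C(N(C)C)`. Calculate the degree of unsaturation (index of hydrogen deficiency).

0

Atom tally by fragment:
  H2NCH2 → C:1 H:4 N:1
  CH2 → C:1 H:2
  CH(Cl) → C:1 H:1 Cl:1
  CH2 → C:1 H:2
  CH(Br) → C:1 H:1 Br:1
  CH(SH) → C:1 H:2 S:1
  CH2N(CH3)2 → C:3 H:8 N:1
Element totals:
  C: 9
  H: 20
  Br: 1
  Cl: 1
  N: 2
  S: 1
Molecular formula: C9H20BrClN2S.
DoU = (2C + 2 + N − H − X) / 2 = (2·9 + 2 + 2 − 20 − 2) / 2 = 0.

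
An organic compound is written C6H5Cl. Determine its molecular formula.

Element totals:
  C: 6
  H: 5
  Cl: 1

C6H5Cl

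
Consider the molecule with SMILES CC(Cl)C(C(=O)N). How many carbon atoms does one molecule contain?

4

Atom tally by fragment:
  CH3 → C:1 H:3
  CH(Cl) → C:1 H:1 Cl:1
  CH2CONH2 → C:2 H:4 O:1 N:1
Element totals:
  C: 4
  H: 8
  Cl: 1
  N: 1
  O: 1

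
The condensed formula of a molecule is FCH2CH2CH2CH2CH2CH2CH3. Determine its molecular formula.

C7H15F

Element totals:
  C: 7
  H: 15
  F: 1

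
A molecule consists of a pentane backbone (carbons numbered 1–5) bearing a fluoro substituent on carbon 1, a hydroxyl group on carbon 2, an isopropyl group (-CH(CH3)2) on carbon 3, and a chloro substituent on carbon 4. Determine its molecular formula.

C8H16ClFO

Atom tally by fragment:
  FCH2 → C:1 H:2 F:1
  CH(OH) → C:1 H:2 O:1
  CH(CH(CH3)2) → C:4 H:8
  CH(Cl) → C:1 H:1 Cl:1
  CH3 → C:1 H:3
Element totals:
  C: 8
  H: 16
  Cl: 1
  F: 1
  O: 1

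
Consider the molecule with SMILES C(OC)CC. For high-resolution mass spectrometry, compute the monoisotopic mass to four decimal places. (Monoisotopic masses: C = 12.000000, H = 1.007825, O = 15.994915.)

74.0732

Atom tally by fragment:
  CH3OCH2 → C:2 H:5 O:1
  CH2 → C:1 H:2
  CH3 → C:1 H:3
Element totals:
  C: 4
  H: 10
  O: 1
Molecular formula: C4H10O.
  M = 4(12.0) + 10(1.007825) + 15.994915
    = 48.000000 + 10.078250 + 15.994915 = 74.073165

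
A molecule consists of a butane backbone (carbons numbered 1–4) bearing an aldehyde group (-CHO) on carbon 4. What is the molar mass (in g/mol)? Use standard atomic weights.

86.13 g/mol

Atom tally by fragment:
  CH3 → C:1 H:3
  CH2 → C:1 H:2
  CH2 → C:1 H:2
  CH2CHO → C:2 H:3 O:1
Element totals:
  C: 5
  H: 10
  O: 1
Molecular formula: C5H10O.
  M = 5(12.011) + 10(1.008) + 15.999
    = 60.055 + 10.080 + 15.999 = 86.134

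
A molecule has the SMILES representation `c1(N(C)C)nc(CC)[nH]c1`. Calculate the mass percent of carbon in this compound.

60.40%

Atom tally by fragment:
  imidazole ring core → C:3 H:4 N:2
  (− 2 ring H displaced by substituents)
  + N(CH3)2 → N:1 C:2 H:6
  + C2H5 → C:2 H:5
Element totals:
  C: 7
  H: 13
  N: 3
Molecular formula: C7H13N3.
Molar mass = 139.202 g/mol.
Mass from C: 7 × 12.011 = 84.077 g/mol.
%C = 84.077 / 139.202 × 100 = 60.40%.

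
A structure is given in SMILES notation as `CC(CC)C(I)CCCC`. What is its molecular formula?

Atom tally by fragment:
  CH3 → C:1 H:3
  CH(C2H5) → C:3 H:6
  CH(I) → C:1 H:1 I:1
  CH2 → C:1 H:2
  CH2 → C:1 H:2
  CH2 → C:1 H:2
  CH3 → C:1 H:3
Element totals:
  C: 9
  H: 19
  I: 1

C9H19I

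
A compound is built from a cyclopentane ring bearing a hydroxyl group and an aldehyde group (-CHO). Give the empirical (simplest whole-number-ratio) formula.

C3H5O

Atom tally by fragment:
  cyclopentane ring core → C:5 H:10
  (− 2 ring H displaced by substituents)
  + OH → O:1 H:1
  + CHO → C:1 H:1 O:1
Element totals:
  C: 6
  H: 10
  O: 2
Molecular formula: C6H10O2.
gcd of subscripts = 2; dividing each by 2:
  C: 6/2 = 3
  H: 10/2 = 5
  O: 2/2 = 1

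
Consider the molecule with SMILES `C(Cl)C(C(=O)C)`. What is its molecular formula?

Atom tally by fragment:
  ClCH2 → C:1 H:2 Cl:1
  CH2COCH3 → C:3 H:5 O:1
Element totals:
  C: 4
  H: 7
  Cl: 1
  O: 1

C4H7ClO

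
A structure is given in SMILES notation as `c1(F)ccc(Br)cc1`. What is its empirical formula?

C6H4BrF

Atom tally by fragment:
  benzene ring core → C:6 H:6
  (− 2 ring H displaced by substituents)
  + F → F:1
  + Br → Br:1
Element totals:
  C: 6
  H: 4
  Br: 1
  F: 1
Molecular formula: C6H4BrF.
gcd of subscripts (1, 6, 1, 4) = 1, so the empirical formula equals the molecular formula.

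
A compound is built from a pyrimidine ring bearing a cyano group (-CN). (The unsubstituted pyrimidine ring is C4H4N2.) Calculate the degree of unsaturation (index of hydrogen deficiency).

6

Atom tally by fragment:
  pyrimidine ring core → C:4 H:4 N:2
  (− 1 ring H displaced by substituents)
  + CN → C:1 N:1
Element totals:
  C: 5
  H: 3
  N: 3
Molecular formula: C5H3N3.
DoU = (2C + 2 + N − H − X) / 2 = (2·5 + 2 + 3 − 3 − 0) / 2 = 6.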